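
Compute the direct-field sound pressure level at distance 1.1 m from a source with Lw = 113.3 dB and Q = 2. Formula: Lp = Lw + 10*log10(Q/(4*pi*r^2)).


4*pi*r^2 = 4*pi*1.1^2 = 15.2053 m^2
Q / (4*pi*r^2) = 2 / 15.2053 = 0.131533
Lp = 113.3 + 10*log10(0.131533) = 104.49 dB


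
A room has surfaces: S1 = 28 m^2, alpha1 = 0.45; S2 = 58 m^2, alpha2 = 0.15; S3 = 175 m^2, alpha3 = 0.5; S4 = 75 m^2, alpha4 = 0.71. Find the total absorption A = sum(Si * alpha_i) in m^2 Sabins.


28 * 0.45 = 12.6
58 * 0.15 = 8.7
175 * 0.5 = 87.5
75 * 0.71 = 53.25
A_total = 12.6 + 8.7 + 87.5 + 53.25 = 162.05 m^2


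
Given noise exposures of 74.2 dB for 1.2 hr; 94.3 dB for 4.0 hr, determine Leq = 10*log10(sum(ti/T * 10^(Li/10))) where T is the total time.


T_total = 1.2 + 4.0 = 5.2 hr
(1.2/5.2) * 10^(74.2/10) = 6.06985e+06
(4.0/5.2) * 10^(94.3/10) = 2.07041e+09
Sum = 6.06985e+06 + 2.07041e+09 = 2.07648e+09
Leq = 10*log10(2.07648e+09) = 93.173 dB


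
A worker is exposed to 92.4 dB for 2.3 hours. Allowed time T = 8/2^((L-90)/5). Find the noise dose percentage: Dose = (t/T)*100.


T_allowed = 8 / 2^((92.4 - 90)/5) = 5.73582 hr
Dose = 2.3 / 5.73582 * 100 = 40.099 %


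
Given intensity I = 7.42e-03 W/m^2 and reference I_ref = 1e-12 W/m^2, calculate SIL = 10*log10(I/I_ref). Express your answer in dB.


I / I_ref = 7.42e-03 / 1e-12 = 7.42e+09
SIL = 10 * log10(7.42e+09) = 98.704 dB


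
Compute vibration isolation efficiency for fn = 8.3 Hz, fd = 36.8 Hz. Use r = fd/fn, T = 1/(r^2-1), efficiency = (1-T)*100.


r = 36.8 / 8.3 = 4.43373
r^2 - 1 = 4.43373^2 - 1 = 18.658
T = 1/18.658 = 0.0535963
Efficiency = (1 - 0.0535963)*100 = 94.64 %


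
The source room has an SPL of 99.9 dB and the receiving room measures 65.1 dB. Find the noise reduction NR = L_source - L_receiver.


NR = L_source - L_receiver (difference between source and receiving room levels)
NR = 99.9 - 65.1 = 34.8 dB


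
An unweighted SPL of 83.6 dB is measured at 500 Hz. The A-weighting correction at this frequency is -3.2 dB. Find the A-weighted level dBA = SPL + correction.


A-weighting table: 500 Hz -> -3.2 dB correction
SPL_A = SPL + correction = 83.6 + (-3.2) = 80.4 dBA


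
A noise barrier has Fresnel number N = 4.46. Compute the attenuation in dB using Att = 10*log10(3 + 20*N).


3 + 20*N = 3 + 20*4.46 = 92.2
Att = 10*log10(92.2) = 19.647 dB


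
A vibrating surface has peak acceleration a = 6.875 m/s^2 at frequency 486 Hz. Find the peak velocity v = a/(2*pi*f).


omega = 2*pi*f = 2*pi*486 = 3053.63 rad/s
v = a / omega = 6.875 / 3053.63 = 0.0022514 m/s


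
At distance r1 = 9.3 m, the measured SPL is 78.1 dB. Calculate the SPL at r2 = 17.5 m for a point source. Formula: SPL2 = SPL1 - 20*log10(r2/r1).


r2/r1 = 17.5/9.3 = 1.88172
Correction = 20*log10(1.88172) = 5.4911 dB
SPL2 = 78.1 - 5.4911 = 72.609 dB


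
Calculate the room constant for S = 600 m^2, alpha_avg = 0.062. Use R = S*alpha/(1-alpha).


R = 600 * 0.062 / (1 - 0.062) = 39.659 m^2


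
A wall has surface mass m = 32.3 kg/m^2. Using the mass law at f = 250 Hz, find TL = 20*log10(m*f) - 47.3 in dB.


m * f = 32.3 * 250 = 8075
20*log10(8075) = 78.1429 dB
TL = 78.1429 - 47.3 = 30.843 dB


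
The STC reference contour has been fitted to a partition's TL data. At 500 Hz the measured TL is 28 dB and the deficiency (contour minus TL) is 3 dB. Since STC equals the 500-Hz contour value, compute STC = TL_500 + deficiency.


By ASTM E413, STC = value of the fitted reference contour at 500 Hz.
Contour value at 500 Hz = TL_500 + deficiency = 28 + 3 = 31
STC = 31


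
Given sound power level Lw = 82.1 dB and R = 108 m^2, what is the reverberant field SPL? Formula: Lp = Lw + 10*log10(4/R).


4/R = 4/108 = 0.037037
Lp = 82.1 + 10*log10(0.037037) = 67.786 dB


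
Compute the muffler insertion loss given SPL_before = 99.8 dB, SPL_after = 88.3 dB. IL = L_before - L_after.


Insertion loss = SPL without muffler - SPL with muffler
IL = 99.8 - 88.3 = 11.5 dB


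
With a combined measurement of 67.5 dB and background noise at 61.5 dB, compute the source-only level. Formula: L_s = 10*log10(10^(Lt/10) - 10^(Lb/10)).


10^(67.5/10) = 5.62341e+06
10^(61.5/10) = 1.41254e+06
Difference = 5.62341e+06 - 1.41254e+06 = 4.21087e+06
L_source = 10*log10(4.21087e+06) = 66.244 dB


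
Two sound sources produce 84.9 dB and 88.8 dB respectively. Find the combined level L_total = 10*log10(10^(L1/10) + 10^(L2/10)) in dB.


10^(84.9/10) = 3.0903e+08
10^(88.8/10) = 7.58578e+08
Sum = 3.0903e+08 + 7.58578e+08 = 1.06761e+09
L_total = 10*log10(1.06761e+09) = 90.284 dB


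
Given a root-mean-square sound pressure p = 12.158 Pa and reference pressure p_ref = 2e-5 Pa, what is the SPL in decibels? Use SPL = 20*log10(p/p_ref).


p / p_ref = 12.158 / 2e-5 = 607900
SPL = 20 * log10(607900) = 115.68 dB


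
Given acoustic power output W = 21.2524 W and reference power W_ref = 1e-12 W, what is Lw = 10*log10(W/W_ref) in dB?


W / W_ref = 21.2524 / 1e-12 = 2.12524e+13
Lw = 10 * log10(2.12524e+13) = 133.27 dB


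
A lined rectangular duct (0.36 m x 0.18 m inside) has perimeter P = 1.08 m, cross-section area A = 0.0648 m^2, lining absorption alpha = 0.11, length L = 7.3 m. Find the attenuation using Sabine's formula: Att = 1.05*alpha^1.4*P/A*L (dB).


alpha^1.4 = 0.11^1.4 = 0.0454935
Attenuation rate = 1.05 * alpha^1.4 * P / A
= 1.05 * 0.0454935 * 1.08 / 0.0648 = 0.796136 dB/m
Total Att = 0.796136 * 7.3 = 5.8118 dB


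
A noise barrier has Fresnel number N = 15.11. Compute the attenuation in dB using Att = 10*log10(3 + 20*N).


3 + 20*N = 3 + 20*15.11 = 305.2
Att = 10*log10(305.2) = 24.846 dB


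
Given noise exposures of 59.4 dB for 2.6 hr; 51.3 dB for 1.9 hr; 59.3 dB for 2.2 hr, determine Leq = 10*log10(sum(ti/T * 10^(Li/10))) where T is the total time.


T_total = 2.6 + 1.9 + 2.2 = 6.7 hr
(2.6/6.7) * 10^(59.4/10) = 337986
(1.9/6.7) * 10^(51.3/10) = 38254.2
(2.2/6.7) * 10^(59.3/10) = 279478
Sum = 337986 + 38254.2 + 279478 = 655718
Leq = 10*log10(655718) = 58.167 dB


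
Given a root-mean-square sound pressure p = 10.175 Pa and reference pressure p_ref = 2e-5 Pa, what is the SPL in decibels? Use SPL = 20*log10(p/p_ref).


p / p_ref = 10.175 / 2e-5 = 508750
SPL = 20 * log10(508750) = 114.13 dB


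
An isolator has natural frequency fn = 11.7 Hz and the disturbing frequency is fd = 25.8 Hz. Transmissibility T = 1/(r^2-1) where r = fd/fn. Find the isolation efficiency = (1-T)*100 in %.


r = 25.8 / 11.7 = 2.20513
r^2 - 1 = 2.20513^2 - 1 = 3.8626
T = 1/3.8626 = 0.258893
Efficiency = (1 - 0.258893)*100 = 74.111 %


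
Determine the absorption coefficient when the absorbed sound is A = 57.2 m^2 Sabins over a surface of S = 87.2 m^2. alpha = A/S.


Absorption coefficient = absorbed power / incident power
alpha = A / S = 57.2 / 87.2 = 0.65596


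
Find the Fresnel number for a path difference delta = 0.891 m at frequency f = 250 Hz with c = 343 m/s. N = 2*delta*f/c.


N = 2*delta*f/c = 2*delta/lambda, where lambda = c/f
lambda = 343 / 250 = 1.372 m
N = 2 * 0.891 / 1.372 = 1.2988


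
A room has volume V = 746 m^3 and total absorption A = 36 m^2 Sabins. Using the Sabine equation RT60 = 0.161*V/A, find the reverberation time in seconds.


RT60 = 0.161 * 746 / 36 = 3.3363 s


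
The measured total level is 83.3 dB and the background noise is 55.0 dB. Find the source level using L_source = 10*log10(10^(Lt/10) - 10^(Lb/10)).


10^(83.3/10) = 2.13796e+08
10^(55.0/10) = 316228
Difference = 2.13796e+08 - 316228 = 2.1348e+08
L_source = 10*log10(2.1348e+08) = 83.294 dB


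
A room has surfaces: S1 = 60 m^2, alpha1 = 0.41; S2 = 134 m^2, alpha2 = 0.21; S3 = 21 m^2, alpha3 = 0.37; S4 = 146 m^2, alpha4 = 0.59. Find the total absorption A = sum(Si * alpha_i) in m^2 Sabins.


60 * 0.41 = 24.6
134 * 0.21 = 28.14
21 * 0.37 = 7.77
146 * 0.59 = 86.14
A_total = 24.6 + 28.14 + 7.77 + 86.14 = 146.65 m^2


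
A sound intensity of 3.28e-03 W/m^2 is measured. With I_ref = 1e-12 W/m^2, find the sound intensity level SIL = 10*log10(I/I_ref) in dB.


I / I_ref = 3.28e-03 / 1e-12 = 3.28e+09
SIL = 10 * log10(3.28e+09) = 95.159 dB


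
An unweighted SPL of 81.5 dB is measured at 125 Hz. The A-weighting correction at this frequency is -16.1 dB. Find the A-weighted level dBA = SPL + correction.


A-weighting table: 125 Hz -> -16.1 dB correction
SPL_A = SPL + correction = 81.5 + (-16.1) = 65.4 dBA


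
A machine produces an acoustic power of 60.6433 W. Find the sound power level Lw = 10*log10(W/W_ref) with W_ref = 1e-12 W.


W / W_ref = 60.6433 / 1e-12 = 6.06433e+13
Lw = 10 * log10(6.06433e+13) = 137.83 dB


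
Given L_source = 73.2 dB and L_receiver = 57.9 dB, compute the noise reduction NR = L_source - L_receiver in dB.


NR = L_source - L_receiver (difference between source and receiving room levels)
NR = 73.2 - 57.9 = 15.3 dB


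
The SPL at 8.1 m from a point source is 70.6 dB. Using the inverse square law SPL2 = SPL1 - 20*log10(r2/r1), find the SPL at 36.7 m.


r2/r1 = 36.7/8.1 = 4.53086
Correction = 20*log10(4.53086) = 13.1236 dB
SPL2 = 70.6 - 13.1236 = 57.476 dB


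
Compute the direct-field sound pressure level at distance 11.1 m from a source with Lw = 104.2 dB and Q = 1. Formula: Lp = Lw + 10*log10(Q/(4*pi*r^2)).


4*pi*r^2 = 4*pi*11.1^2 = 1548.3 m^2
Q / (4*pi*r^2) = 1 / 1548.3 = 0.00064587
Lp = 104.2 + 10*log10(0.00064587) = 72.301 dB


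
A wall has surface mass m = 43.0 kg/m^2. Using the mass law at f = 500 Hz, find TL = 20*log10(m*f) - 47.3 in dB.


m * f = 43.0 * 500 = 21500
20*log10(21500) = 86.6488 dB
TL = 86.6488 - 47.3 = 39.349 dB


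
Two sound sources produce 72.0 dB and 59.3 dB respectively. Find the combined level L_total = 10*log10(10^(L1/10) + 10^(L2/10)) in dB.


10^(72.0/10) = 1.58489e+07
10^(59.3/10) = 851138
Sum = 1.58489e+07 + 851138 = 1.67e+07
L_total = 10*log10(1.67e+07) = 72.227 dB


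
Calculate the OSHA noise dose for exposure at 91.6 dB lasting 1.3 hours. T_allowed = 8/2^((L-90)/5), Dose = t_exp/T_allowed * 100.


T_allowed = 8 / 2^((91.6 - 90)/5) = 6.40856 hr
Dose = 1.3 / 6.40856 * 100 = 20.285 %


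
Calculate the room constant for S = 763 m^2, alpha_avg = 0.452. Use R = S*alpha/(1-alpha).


R = 763 * 0.452 / (1 - 0.452) = 629.34 m^2


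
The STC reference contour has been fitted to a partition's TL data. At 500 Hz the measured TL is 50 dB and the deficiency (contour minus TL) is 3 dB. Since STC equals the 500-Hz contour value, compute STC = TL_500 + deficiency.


By ASTM E413, STC = value of the fitted reference contour at 500 Hz.
Contour value at 500 Hz = TL_500 + deficiency = 50 + 3 = 53
STC = 53


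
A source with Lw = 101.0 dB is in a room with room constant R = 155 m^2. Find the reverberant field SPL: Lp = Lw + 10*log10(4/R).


4/R = 4/155 = 0.0258065
Lp = 101.0 + 10*log10(0.0258065) = 85.117 dB


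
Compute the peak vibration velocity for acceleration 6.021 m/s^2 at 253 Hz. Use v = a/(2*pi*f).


omega = 2*pi*f = 2*pi*253 = 1589.65 rad/s
v = a / omega = 6.021 / 1589.65 = 0.0037876 m/s


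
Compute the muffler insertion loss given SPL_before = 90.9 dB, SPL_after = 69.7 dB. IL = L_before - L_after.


Insertion loss = SPL without muffler - SPL with muffler
IL = 90.9 - 69.7 = 21.2 dB


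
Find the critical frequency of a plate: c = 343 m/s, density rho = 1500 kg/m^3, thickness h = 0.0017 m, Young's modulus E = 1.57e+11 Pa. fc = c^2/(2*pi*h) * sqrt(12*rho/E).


12*rho/E = 12*1500/1.57e+11 = 1.1465e-07
sqrt(12*rho/E) = sqrt(1.1465e-07) = 0.0003386
c^2/(2*pi*h) = 343^2/(2*pi*0.0017) = 1.10144e+07
fc = 1.10144e+07 * 0.0003386 = 3729.5 Hz


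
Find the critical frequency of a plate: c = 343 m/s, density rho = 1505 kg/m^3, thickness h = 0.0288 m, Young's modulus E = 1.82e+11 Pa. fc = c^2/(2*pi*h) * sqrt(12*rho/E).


12*rho/E = 12*1505/1.82e+11 = 9.92308e-08
sqrt(12*rho/E) = sqrt(9.92308e-08) = 0.000315009
c^2/(2*pi*h) = 343^2/(2*pi*0.0288) = 650153
fc = 650153 * 0.000315009 = 204.8 Hz


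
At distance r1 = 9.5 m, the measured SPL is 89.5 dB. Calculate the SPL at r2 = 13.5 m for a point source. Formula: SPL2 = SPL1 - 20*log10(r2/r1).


r2/r1 = 13.5/9.5 = 1.42105
Correction = 20*log10(1.42105) = 3.05219 dB
SPL2 = 89.5 - 3.05219 = 86.448 dB


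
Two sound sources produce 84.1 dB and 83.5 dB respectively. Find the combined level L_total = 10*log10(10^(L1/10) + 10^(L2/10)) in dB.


10^(84.1/10) = 2.5704e+08
10^(83.5/10) = 2.23872e+08
Sum = 2.5704e+08 + 2.23872e+08 = 4.80912e+08
L_total = 10*log10(4.80912e+08) = 86.821 dB


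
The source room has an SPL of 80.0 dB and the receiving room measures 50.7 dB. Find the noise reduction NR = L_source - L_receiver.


NR = L_source - L_receiver (difference between source and receiving room levels)
NR = 80.0 - 50.7 = 29.3 dB


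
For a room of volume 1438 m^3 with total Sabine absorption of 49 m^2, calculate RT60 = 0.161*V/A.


RT60 = 0.161 * 1438 / 49 = 4.7249 s


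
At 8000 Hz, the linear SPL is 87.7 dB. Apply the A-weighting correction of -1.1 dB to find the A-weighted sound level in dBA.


A-weighting table: 8000 Hz -> -1.1 dB correction
SPL_A = SPL + correction = 87.7 + (-1.1) = 86.6 dBA


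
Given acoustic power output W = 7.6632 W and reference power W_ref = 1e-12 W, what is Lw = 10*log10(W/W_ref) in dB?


W / W_ref = 7.6632 / 1e-12 = 7.6632e+12
Lw = 10 * log10(7.6632e+12) = 128.84 dB


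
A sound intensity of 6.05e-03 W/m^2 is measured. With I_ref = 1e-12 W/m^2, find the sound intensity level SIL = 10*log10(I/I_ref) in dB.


I / I_ref = 6.05e-03 / 1e-12 = 6.05e+09
SIL = 10 * log10(6.05e+09) = 97.818 dB


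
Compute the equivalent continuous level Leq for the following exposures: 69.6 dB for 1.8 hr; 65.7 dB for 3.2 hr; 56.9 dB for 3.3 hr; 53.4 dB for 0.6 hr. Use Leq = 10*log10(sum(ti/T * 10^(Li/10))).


T_total = 1.8 + 3.2 + 3.3 + 0.6 = 8.9 hr
(1.8/8.9) * 10^(69.6/10) = 1.84452e+06
(3.2/8.9) * 10^(65.7/10) = 1.33586e+06
(3.3/8.9) * 10^(56.9/10) = 181603
(0.6/8.9) * 10^(53.4/10) = 14749
Sum = 1.84452e+06 + 1.33586e+06 + 181603 + 14749 = 3.37673e+06
Leq = 10*log10(3.37673e+06) = 65.285 dB


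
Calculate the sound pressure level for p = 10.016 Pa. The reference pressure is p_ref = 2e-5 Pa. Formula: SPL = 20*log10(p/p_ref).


p / p_ref = 10.016 / 2e-5 = 500800
SPL = 20 * log10(500800) = 113.99 dB


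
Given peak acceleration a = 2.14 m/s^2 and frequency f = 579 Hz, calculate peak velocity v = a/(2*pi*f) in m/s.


omega = 2*pi*f = 2*pi*579 = 3637.96 rad/s
v = a / omega = 2.14 / 3637.96 = 0.00058824 m/s


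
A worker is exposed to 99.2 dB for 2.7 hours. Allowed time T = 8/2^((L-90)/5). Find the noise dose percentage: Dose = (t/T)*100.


T_allowed = 8 / 2^((99.2 - 90)/5) = 2.23457 hr
Dose = 2.7 / 2.23457 * 100 = 120.83 %


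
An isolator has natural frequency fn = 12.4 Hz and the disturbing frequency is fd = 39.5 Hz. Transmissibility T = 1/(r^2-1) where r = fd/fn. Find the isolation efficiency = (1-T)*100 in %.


r = 39.5 / 12.4 = 3.18548
r^2 - 1 = 3.18548^2 - 1 = 9.14728
T = 1/9.14728 = 0.109322
Efficiency = (1 - 0.109322)*100 = 89.068 %


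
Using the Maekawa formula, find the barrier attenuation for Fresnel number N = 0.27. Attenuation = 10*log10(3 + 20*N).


3 + 20*N = 3 + 20*0.27 = 8.4
Att = 10*log10(8.4) = 9.2428 dB


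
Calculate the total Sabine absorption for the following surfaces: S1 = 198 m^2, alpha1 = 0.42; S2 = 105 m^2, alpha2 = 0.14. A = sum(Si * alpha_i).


198 * 0.42 = 83.16
105 * 0.14 = 14.7
A_total = 83.16 + 14.7 = 97.86 m^2


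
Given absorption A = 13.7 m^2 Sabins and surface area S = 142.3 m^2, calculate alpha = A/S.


Absorption coefficient = absorbed power / incident power
alpha = A / S = 13.7 / 142.3 = 0.096275


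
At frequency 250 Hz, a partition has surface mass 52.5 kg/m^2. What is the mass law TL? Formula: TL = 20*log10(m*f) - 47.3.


m * f = 52.5 * 250 = 13125
20*log10(13125) = 82.362 dB
TL = 82.362 - 47.3 = 35.062 dB


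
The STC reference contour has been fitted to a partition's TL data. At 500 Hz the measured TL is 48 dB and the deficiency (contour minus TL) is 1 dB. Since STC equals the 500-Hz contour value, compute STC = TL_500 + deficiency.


By ASTM E413, STC = value of the fitted reference contour at 500 Hz.
Contour value at 500 Hz = TL_500 + deficiency = 48 + 1 = 49
STC = 49


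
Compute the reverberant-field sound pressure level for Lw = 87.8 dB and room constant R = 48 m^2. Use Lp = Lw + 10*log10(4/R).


4/R = 4/48 = 0.0833333
Lp = 87.8 + 10*log10(0.0833333) = 77.008 dB


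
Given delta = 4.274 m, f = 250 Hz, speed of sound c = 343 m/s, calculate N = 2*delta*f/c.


N = 2*delta*f/c = 2*delta/lambda, where lambda = c/f
lambda = 343 / 250 = 1.372 m
N = 2 * 4.274 / 1.372 = 6.2303


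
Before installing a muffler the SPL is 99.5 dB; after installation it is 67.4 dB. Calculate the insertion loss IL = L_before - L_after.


Insertion loss = SPL without muffler - SPL with muffler
IL = 99.5 - 67.4 = 32.1 dB


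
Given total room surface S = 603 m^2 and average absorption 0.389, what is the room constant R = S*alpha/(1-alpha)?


R = 603 * 0.389 / (1 - 0.389) = 383.91 m^2


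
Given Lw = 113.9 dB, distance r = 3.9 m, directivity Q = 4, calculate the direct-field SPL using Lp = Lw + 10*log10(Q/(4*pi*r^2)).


4*pi*r^2 = 4*pi*3.9^2 = 191.134 m^2
Q / (4*pi*r^2) = 4 / 191.134 = 0.0209277
Lp = 113.9 + 10*log10(0.0209277) = 97.107 dB


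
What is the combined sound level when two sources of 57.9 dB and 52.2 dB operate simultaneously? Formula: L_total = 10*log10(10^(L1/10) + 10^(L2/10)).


10^(57.9/10) = 616595
10^(52.2/10) = 165959
Sum = 616595 + 165959 = 782554
L_total = 10*log10(782554) = 58.935 dB


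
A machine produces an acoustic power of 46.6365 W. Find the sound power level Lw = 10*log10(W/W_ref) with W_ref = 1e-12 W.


W / W_ref = 46.6365 / 1e-12 = 4.66365e+13
Lw = 10 * log10(4.66365e+13) = 136.69 dB


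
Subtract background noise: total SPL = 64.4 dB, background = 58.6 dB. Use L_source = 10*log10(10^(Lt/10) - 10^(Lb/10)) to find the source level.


10^(64.4/10) = 2.75423e+06
10^(58.6/10) = 724436
Difference = 2.75423e+06 - 724436 = 2.02979e+06
L_source = 10*log10(2.02979e+06) = 63.075 dB


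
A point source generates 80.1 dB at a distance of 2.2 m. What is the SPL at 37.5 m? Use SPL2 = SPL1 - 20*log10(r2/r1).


r2/r1 = 37.5/2.2 = 17.0455
Correction = 20*log10(17.0455) = 24.6322 dB
SPL2 = 80.1 - 24.6322 = 55.468 dB


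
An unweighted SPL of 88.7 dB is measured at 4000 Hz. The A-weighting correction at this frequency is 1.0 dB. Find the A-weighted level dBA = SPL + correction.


A-weighting table: 4000 Hz -> 1.0 dB correction
SPL_A = SPL + correction = 88.7 + (1.0) = 89.7 dBA


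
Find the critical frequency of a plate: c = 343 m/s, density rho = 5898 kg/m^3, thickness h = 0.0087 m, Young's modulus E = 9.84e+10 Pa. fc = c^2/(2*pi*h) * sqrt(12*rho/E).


12*rho/E = 12*5898/9.84e+10 = 7.19268e-07
sqrt(12*rho/E) = sqrt(7.19268e-07) = 0.000848097
c^2/(2*pi*h) = 343^2/(2*pi*0.0087) = 2.15223e+06
fc = 2.15223e+06 * 0.000848097 = 1825.3 Hz


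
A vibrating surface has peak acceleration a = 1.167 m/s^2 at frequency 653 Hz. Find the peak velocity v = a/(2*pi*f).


omega = 2*pi*f = 2*pi*653 = 4102.92 rad/s
v = a / omega = 1.167 / 4102.92 = 0.00028443 m/s


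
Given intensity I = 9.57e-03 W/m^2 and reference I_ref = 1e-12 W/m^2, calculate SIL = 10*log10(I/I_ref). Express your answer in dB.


I / I_ref = 9.57e-03 / 1e-12 = 9.57e+09
SIL = 10 * log10(9.57e+09) = 99.809 dB


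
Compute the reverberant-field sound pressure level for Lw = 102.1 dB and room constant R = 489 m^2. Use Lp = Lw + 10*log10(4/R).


4/R = 4/489 = 0.00817996
Lp = 102.1 + 10*log10(0.00817996) = 81.228 dB


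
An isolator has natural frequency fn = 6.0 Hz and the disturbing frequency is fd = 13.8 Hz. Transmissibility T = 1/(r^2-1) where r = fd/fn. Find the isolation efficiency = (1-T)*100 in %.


r = 13.8 / 6.0 = 2.3
r^2 - 1 = 2.3^2 - 1 = 4.29
T = 1/4.29 = 0.2331
Efficiency = (1 - 0.2331)*100 = 76.69 %


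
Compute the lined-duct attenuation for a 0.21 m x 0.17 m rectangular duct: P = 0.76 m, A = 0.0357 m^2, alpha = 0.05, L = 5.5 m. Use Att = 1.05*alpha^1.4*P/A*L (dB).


alpha^1.4 = 0.05^1.4 = 0.0150854
Attenuation rate = 1.05 * alpha^1.4 * P / A
= 1.05 * 0.0150854 * 0.76 / 0.0357 = 0.337203 dB/m
Total Att = 0.337203 * 5.5 = 1.8546 dB


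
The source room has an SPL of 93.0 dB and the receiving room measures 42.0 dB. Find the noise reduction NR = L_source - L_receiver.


NR = L_source - L_receiver (difference between source and receiving room levels)
NR = 93.0 - 42.0 = 51 dB


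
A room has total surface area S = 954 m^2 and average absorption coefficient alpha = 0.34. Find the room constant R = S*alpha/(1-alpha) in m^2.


R = 954 * 0.34 / (1 - 0.34) = 491.45 m^2


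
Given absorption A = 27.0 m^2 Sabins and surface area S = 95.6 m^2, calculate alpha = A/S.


Absorption coefficient = absorbed power / incident power
alpha = A / S = 27.0 / 95.6 = 0.28243


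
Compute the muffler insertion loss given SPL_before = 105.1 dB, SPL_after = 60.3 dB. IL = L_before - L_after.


Insertion loss = SPL without muffler - SPL with muffler
IL = 105.1 - 60.3 = 44.8 dB


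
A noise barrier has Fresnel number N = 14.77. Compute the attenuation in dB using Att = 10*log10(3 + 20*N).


3 + 20*N = 3 + 20*14.77 = 298.4
Att = 10*log10(298.4) = 24.748 dB


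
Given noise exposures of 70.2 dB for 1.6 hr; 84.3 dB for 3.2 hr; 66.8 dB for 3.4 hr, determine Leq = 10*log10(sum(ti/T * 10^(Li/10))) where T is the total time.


T_total = 1.6 + 3.2 + 3.4 = 8.2 hr
(1.6/8.2) * 10^(70.2/10) = 2.04318e+06
(3.2/8.2) * 10^(84.3/10) = 1.05036e+08
(3.4/8.2) * 10^(66.8/10) = 1.98456e+06
Sum = 2.04318e+06 + 1.05036e+08 + 1.98456e+06 = 1.09064e+08
Leq = 10*log10(1.09064e+08) = 80.377 dB


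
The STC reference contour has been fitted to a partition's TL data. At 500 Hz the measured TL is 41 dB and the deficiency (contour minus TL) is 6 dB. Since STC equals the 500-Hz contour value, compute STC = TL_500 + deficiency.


By ASTM E413, STC = value of the fitted reference contour at 500 Hz.
Contour value at 500 Hz = TL_500 + deficiency = 41 + 6 = 47
STC = 47


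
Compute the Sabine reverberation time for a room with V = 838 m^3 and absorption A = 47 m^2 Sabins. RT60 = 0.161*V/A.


RT60 = 0.161 * 838 / 47 = 2.8706 s


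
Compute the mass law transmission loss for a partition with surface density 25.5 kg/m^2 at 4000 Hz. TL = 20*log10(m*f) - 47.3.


m * f = 25.5 * 4000 = 102000
20*log10(102000) = 100.172 dB
TL = 100.172 - 47.3 = 52.872 dB


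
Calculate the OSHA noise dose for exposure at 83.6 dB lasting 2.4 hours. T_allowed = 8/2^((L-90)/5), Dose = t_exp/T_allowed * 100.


T_allowed = 8 / 2^((83.6 - 90)/5) = 19.4271 hr
Dose = 2.4 / 19.4271 * 100 = 12.354 %


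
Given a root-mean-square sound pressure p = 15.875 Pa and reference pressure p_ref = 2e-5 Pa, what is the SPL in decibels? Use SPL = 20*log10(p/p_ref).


p / p_ref = 15.875 / 2e-5 = 793750
SPL = 20 * log10(793750) = 117.99 dB


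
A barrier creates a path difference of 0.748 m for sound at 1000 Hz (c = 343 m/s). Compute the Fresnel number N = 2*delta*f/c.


N = 2*delta*f/c = 2*delta/lambda, where lambda = c/f
lambda = 343 / 1000 = 0.343 m
N = 2 * 0.748 / 0.343 = 4.3615


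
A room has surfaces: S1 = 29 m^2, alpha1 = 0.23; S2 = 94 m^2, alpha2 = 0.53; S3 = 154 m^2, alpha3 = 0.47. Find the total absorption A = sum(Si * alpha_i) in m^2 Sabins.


29 * 0.23 = 6.67
94 * 0.53 = 49.82
154 * 0.47 = 72.38
A_total = 6.67 + 49.82 + 72.38 = 128.87 m^2


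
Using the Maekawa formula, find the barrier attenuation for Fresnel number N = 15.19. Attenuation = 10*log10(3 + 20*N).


3 + 20*N = 3 + 20*15.19 = 306.8
Att = 10*log10(306.8) = 24.869 dB


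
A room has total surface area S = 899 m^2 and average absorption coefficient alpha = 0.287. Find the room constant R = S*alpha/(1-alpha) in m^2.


R = 899 * 0.287 / (1 - 0.287) = 361.87 m^2


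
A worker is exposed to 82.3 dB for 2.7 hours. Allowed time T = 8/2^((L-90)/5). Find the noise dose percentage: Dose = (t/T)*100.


T_allowed = 8 / 2^((82.3 - 90)/5) = 23.2636 hr
Dose = 2.7 / 23.2636 * 100 = 11.606 %


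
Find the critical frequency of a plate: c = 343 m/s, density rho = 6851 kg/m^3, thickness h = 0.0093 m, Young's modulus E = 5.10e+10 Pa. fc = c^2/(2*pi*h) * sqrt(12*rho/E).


12*rho/E = 12*6851/5.10e+10 = 1.612e-06
sqrt(12*rho/E) = sqrt(1.612e-06) = 0.00126965
c^2/(2*pi*h) = 343^2/(2*pi*0.0093) = 2.01338e+06
fc = 2.01338e+06 * 0.00126965 = 2556.3 Hz


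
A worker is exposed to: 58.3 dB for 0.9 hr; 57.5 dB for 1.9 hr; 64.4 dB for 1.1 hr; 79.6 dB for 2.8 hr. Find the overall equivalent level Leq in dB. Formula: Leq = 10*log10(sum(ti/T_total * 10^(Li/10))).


T_total = 0.9 + 1.9 + 1.1 + 2.8 = 6.7 hr
(0.9/6.7) * 10^(58.3/10) = 90817.1
(1.9/6.7) * 10^(57.5/10) = 159470
(1.1/6.7) * 10^(64.4/10) = 452187
(2.8/6.7) * 10^(79.6/10) = 3.81139e+07
Sum = 90817.1 + 159470 + 452187 + 3.81139e+07 = 3.88164e+07
Leq = 10*log10(3.88164e+07) = 75.89 dB


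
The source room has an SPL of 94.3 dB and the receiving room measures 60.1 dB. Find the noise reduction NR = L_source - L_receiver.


NR = L_source - L_receiver (difference between source and receiving room levels)
NR = 94.3 - 60.1 = 34.2 dB


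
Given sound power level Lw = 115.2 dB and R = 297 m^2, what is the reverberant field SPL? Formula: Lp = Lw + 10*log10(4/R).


4/R = 4/297 = 0.013468
Lp = 115.2 + 10*log10(0.013468) = 96.493 dB


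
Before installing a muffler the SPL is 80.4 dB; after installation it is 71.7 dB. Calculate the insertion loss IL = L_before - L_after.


Insertion loss = SPL without muffler - SPL with muffler
IL = 80.4 - 71.7 = 8.7 dB


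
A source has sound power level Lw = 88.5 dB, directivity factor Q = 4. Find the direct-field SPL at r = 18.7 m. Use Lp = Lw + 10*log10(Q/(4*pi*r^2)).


4*pi*r^2 = 4*pi*18.7^2 = 4394.33 m^2
Q / (4*pi*r^2) = 4 / 4394.33 = 0.000910264
Lp = 88.5 + 10*log10(0.000910264) = 58.092 dB


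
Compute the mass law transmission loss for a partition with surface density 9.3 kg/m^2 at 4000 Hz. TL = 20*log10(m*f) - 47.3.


m * f = 9.3 * 4000 = 37200
20*log10(37200) = 91.4109 dB
TL = 91.4109 - 47.3 = 44.111 dB


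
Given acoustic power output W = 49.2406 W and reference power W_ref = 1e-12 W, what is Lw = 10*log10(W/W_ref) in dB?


W / W_ref = 49.2406 / 1e-12 = 4.92406e+13
Lw = 10 * log10(4.92406e+13) = 136.92 dB


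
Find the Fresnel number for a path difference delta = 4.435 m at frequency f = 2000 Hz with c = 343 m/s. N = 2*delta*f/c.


N = 2*delta*f/c = 2*delta/lambda, where lambda = c/f
lambda = 343 / 2000 = 0.1715 m
N = 2 * 4.435 / 0.1715 = 51.72


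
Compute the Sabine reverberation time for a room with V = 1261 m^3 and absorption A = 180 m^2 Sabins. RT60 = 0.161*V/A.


RT60 = 0.161 * 1261 / 180 = 1.1279 s


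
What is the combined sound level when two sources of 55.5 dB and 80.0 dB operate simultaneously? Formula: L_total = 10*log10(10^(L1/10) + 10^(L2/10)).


10^(55.5/10) = 354813
10^(80.0/10) = 1e+08
Sum = 354813 + 1e+08 = 1.00355e+08
L_total = 10*log10(1.00355e+08) = 80.015 dB


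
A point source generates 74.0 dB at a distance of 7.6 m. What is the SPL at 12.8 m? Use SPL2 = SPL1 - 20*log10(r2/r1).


r2/r1 = 12.8/7.6 = 1.68421
Correction = 20*log10(1.68421) = 4.52792 dB
SPL2 = 74.0 - 4.52792 = 69.472 dB


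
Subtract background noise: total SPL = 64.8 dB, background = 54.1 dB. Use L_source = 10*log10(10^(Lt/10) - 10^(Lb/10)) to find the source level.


10^(64.8/10) = 3.01995e+06
10^(54.1/10) = 257040
Difference = 3.01995e+06 - 257040 = 2.76291e+06
L_source = 10*log10(2.76291e+06) = 64.414 dB


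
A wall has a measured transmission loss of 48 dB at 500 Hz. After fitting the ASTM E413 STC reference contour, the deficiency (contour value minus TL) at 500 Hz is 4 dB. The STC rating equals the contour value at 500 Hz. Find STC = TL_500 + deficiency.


By ASTM E413, STC = value of the fitted reference contour at 500 Hz.
Contour value at 500 Hz = TL_500 + deficiency = 48 + 4 = 52
STC = 52


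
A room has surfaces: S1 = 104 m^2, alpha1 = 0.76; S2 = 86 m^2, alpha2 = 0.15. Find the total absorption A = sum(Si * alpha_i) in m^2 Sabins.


104 * 0.76 = 79.04
86 * 0.15 = 12.9
A_total = 79.04 + 12.9 = 91.94 m^2


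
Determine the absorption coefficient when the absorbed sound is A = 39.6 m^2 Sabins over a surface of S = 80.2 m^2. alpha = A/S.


Absorption coefficient = absorbed power / incident power
alpha = A / S = 39.6 / 80.2 = 0.49377


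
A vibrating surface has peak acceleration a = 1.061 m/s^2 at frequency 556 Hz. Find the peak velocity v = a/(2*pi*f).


omega = 2*pi*f = 2*pi*556 = 3493.45 rad/s
v = a / omega = 1.061 / 3493.45 = 0.00030371 m/s


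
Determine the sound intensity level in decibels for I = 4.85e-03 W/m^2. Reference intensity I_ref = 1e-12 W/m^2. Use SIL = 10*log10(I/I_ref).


I / I_ref = 4.85e-03 / 1e-12 = 4.85e+09
SIL = 10 * log10(4.85e+09) = 96.857 dB


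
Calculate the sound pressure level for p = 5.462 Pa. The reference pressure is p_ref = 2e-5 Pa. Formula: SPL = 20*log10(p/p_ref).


p / p_ref = 5.462 / 2e-5 = 273100
SPL = 20 * log10(273100) = 108.73 dB


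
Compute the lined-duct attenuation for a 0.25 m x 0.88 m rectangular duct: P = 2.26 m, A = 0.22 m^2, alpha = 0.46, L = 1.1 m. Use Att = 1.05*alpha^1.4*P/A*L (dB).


alpha^1.4 = 0.46^1.4 = 0.337179
Attenuation rate = 1.05 * alpha^1.4 * P / A
= 1.05 * 0.337179 * 2.26 / 0.22 = 3.63694 dB/m
Total Att = 3.63694 * 1.1 = 4.0006 dB


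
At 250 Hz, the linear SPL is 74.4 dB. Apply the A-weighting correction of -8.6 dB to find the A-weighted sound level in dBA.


A-weighting table: 250 Hz -> -8.6 dB correction
SPL_A = SPL + correction = 74.4 + (-8.6) = 65.8 dBA


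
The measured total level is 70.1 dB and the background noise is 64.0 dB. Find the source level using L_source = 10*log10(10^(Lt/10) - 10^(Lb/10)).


10^(70.1/10) = 1.02329e+07
10^(64.0/10) = 2.51189e+06
Difference = 1.02329e+07 - 2.51189e+06 = 7.72101e+06
L_source = 10*log10(7.72101e+06) = 68.877 dB


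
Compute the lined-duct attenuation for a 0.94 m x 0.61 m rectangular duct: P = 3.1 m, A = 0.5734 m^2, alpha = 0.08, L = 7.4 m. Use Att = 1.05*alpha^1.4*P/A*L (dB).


alpha^1.4 = 0.08^1.4 = 0.029129
Attenuation rate = 1.05 * alpha^1.4 * P / A
= 1.05 * 0.029129 * 3.1 / 0.5734 = 0.165356 dB/m
Total Att = 0.165356 * 7.4 = 1.2236 dB


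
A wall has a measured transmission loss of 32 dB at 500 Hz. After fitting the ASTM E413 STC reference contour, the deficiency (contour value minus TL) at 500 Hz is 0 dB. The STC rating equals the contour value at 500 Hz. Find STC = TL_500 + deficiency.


By ASTM E413, STC = value of the fitted reference contour at 500 Hz.
Contour value at 500 Hz = TL_500 + deficiency = 32 + 0 = 32
STC = 32


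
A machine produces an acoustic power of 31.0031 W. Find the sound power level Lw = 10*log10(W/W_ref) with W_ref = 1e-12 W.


W / W_ref = 31.0031 / 1e-12 = 3.10031e+13
Lw = 10 * log10(3.10031e+13) = 134.91 dB


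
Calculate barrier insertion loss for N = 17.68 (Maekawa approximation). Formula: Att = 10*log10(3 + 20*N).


3 + 20*N = 3 + 20*17.68 = 356.6
Att = 10*log10(356.6) = 25.522 dB


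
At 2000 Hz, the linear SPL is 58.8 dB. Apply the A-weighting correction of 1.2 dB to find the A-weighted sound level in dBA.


A-weighting table: 2000 Hz -> 1.2 dB correction
SPL_A = SPL + correction = 58.8 + (1.2) = 60 dBA


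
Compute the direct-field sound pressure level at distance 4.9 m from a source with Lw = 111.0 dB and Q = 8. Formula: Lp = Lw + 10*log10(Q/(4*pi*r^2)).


4*pi*r^2 = 4*pi*4.9^2 = 301.719 m^2
Q / (4*pi*r^2) = 8 / 301.719 = 0.0265147
Lp = 111.0 + 10*log10(0.0265147) = 95.235 dB


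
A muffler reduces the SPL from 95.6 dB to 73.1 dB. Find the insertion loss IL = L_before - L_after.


Insertion loss = SPL without muffler - SPL with muffler
IL = 95.6 - 73.1 = 22.5 dB


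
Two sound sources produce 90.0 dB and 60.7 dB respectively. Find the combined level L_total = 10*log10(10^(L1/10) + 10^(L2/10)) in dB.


10^(90.0/10) = 1e+09
10^(60.7/10) = 1.1749e+06
Sum = 1e+09 + 1.1749e+06 = 1.00117e+09
L_total = 10*log10(1.00117e+09) = 90.005 dB


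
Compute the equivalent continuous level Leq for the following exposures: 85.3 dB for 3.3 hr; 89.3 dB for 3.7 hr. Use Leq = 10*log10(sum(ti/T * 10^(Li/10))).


T_total = 3.3 + 3.7 = 7.0 hr
(3.3/7.0) * 10^(85.3/10) = 1.59741e+08
(3.7/7.0) * 10^(89.3/10) = 4.49887e+08
Sum = 1.59741e+08 + 4.49887e+08 = 6.09628e+08
Leq = 10*log10(6.09628e+08) = 87.851 dB


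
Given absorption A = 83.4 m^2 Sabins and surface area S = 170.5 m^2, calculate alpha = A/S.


Absorption coefficient = absorbed power / incident power
alpha = A / S = 83.4 / 170.5 = 0.48915


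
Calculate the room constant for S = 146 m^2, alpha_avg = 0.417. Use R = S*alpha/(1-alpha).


R = 146 * 0.417 / (1 - 0.417) = 104.43 m^2


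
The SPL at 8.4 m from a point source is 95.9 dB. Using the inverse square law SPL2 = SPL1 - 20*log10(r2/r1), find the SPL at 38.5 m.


r2/r1 = 38.5/8.4 = 4.58333
Correction = 20*log10(4.58333) = 13.2236 dB
SPL2 = 95.9 - 13.2236 = 82.676 dB


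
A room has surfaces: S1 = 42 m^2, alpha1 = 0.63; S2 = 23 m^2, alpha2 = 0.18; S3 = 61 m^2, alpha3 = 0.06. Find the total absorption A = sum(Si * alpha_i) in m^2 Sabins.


42 * 0.63 = 26.46
23 * 0.18 = 4.14
61 * 0.06 = 3.66
A_total = 26.46 + 4.14 + 3.66 = 34.26 m^2


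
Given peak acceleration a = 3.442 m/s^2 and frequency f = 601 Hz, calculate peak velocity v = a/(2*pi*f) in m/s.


omega = 2*pi*f = 2*pi*601 = 3776.19 rad/s
v = a / omega = 3.442 / 3776.19 = 0.0009115 m/s


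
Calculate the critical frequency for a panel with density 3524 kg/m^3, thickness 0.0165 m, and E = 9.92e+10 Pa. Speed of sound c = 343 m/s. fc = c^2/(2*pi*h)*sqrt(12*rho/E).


12*rho/E = 12*3524/9.92e+10 = 4.2629e-07
sqrt(12*rho/E) = sqrt(4.2629e-07) = 0.000652909
c^2/(2*pi*h) = 343^2/(2*pi*0.0165) = 1.13481e+06
fc = 1.13481e+06 * 0.000652909 = 740.93 Hz


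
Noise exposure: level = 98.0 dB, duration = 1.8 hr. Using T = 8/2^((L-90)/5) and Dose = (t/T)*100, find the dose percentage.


T_allowed = 8 / 2^((98.0 - 90)/5) = 2.63902 hr
Dose = 1.8 / 2.63902 * 100 = 68.207 %


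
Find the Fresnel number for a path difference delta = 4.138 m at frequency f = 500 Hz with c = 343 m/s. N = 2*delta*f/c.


N = 2*delta*f/c = 2*delta/lambda, where lambda = c/f
lambda = 343 / 500 = 0.686 m
N = 2 * 4.138 / 0.686 = 12.064


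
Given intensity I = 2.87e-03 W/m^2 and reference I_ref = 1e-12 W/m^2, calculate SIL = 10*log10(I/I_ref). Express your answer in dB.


I / I_ref = 2.87e-03 / 1e-12 = 2.87e+09
SIL = 10 * log10(2.87e+09) = 94.579 dB


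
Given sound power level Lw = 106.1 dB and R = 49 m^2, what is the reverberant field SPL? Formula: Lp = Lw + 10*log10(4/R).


4/R = 4/49 = 0.0816327
Lp = 106.1 + 10*log10(0.0816327) = 95.219 dB


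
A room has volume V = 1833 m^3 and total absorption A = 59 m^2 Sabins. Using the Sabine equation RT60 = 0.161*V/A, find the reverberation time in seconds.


RT60 = 0.161 * 1833 / 59 = 5.0019 s


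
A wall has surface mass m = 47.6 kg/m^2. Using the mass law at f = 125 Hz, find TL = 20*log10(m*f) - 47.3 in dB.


m * f = 47.6 * 125 = 5950
20*log10(5950) = 75.4903 dB
TL = 75.4903 - 47.3 = 28.19 dB


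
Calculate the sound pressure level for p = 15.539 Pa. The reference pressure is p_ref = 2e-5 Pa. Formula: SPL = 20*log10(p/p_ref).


p / p_ref = 15.539 / 2e-5 = 776950
SPL = 20 * log10(776950) = 117.81 dB


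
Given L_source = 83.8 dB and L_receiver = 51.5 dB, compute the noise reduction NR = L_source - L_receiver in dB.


NR = L_source - L_receiver (difference between source and receiving room levels)
NR = 83.8 - 51.5 = 32.3 dB


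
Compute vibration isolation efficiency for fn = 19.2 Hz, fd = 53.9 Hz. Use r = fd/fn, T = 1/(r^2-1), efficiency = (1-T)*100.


r = 53.9 / 19.2 = 2.80729
r^2 - 1 = 2.80729^2 - 1 = 6.88088
T = 1/6.88088 = 0.14533
Efficiency = (1 - 0.14533)*100 = 85.467 %


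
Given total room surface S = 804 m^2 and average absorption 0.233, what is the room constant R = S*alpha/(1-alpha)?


R = 804 * 0.233 / (1 - 0.233) = 244.24 m^2


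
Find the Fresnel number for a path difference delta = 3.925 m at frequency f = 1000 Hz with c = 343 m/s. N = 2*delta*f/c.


N = 2*delta*f/c = 2*delta/lambda, where lambda = c/f
lambda = 343 / 1000 = 0.343 m
N = 2 * 3.925 / 0.343 = 22.886


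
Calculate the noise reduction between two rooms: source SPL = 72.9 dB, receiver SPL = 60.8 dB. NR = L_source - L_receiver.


NR = L_source - L_receiver (difference between source and receiving room levels)
NR = 72.9 - 60.8 = 12.1 dB


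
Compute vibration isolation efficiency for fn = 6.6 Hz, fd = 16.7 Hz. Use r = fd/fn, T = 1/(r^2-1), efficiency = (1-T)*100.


r = 16.7 / 6.6 = 2.5303
r^2 - 1 = 2.5303^2 - 1 = 5.40242
T = 1/5.40242 = 0.185102
Efficiency = (1 - 0.185102)*100 = 81.49 %


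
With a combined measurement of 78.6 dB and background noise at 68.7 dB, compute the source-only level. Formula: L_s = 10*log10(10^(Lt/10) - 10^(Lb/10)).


10^(78.6/10) = 7.24436e+07
10^(68.7/10) = 7.4131e+06
Difference = 7.24436e+07 - 7.4131e+06 = 6.50305e+07
L_source = 10*log10(6.50305e+07) = 78.131 dB


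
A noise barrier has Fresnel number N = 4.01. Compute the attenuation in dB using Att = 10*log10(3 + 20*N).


3 + 20*N = 3 + 20*4.01 = 83.2
Att = 10*log10(83.2) = 19.201 dB


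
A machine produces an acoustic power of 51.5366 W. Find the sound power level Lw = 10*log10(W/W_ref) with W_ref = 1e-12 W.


W / W_ref = 51.5366 / 1e-12 = 5.15366e+13
Lw = 10 * log10(5.15366e+13) = 137.12 dB


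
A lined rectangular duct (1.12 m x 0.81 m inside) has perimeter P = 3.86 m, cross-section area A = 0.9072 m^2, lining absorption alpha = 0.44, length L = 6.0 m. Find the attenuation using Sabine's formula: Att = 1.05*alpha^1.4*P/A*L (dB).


alpha^1.4 = 0.44^1.4 = 0.316835
Attenuation rate = 1.05 * alpha^1.4 * P / A
= 1.05 * 0.316835 * 3.86 / 0.9072 = 1.41549 dB/m
Total Att = 1.41549 * 6.0 = 8.4929 dB


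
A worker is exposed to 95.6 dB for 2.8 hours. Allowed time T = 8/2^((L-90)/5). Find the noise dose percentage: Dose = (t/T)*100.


T_allowed = 8 / 2^((95.6 - 90)/5) = 3.68075 hr
Dose = 2.8 / 3.68075 * 100 = 76.071 %


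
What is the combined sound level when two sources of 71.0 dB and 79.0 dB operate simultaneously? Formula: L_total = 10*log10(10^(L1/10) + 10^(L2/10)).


10^(71.0/10) = 1.25893e+07
10^(79.0/10) = 7.94328e+07
Sum = 1.25893e+07 + 7.94328e+07 = 9.20221e+07
L_total = 10*log10(9.20221e+07) = 79.639 dB


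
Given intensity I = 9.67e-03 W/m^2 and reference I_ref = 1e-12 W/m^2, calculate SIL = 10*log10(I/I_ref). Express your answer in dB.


I / I_ref = 9.67e-03 / 1e-12 = 9.67e+09
SIL = 10 * log10(9.67e+09) = 99.854 dB


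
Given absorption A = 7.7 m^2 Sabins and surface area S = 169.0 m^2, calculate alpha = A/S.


Absorption coefficient = absorbed power / incident power
alpha = A / S = 7.7 / 169.0 = 0.045562


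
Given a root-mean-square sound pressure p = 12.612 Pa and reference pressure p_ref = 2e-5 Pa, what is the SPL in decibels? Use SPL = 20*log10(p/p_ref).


p / p_ref = 12.612 / 2e-5 = 630600
SPL = 20 * log10(630600) = 116 dB


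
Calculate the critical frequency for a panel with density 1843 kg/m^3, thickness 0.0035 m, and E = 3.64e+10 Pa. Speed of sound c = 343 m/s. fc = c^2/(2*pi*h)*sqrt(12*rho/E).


12*rho/E = 12*1843/3.64e+10 = 6.07582e-07
sqrt(12*rho/E) = sqrt(6.07582e-07) = 0.000779475
c^2/(2*pi*h) = 343^2/(2*pi*0.0035) = 5.34983e+06
fc = 5.34983e+06 * 0.000779475 = 4170.1 Hz
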